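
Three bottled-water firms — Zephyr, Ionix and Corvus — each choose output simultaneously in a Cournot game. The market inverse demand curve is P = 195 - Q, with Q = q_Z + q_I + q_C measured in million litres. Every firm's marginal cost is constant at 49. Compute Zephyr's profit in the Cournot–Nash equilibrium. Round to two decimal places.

1332.25

A representative firm's profit is π_i = q_i(195 - Q) - 49q_i.
First-order condition (treating rivals' output as given): 146 - 2q_i - Σ_{j≠i} q_j = 0.
With identical firms every q_j equals q_i, so Σ_{j≠i} q_j = 2q_i and 146 = 4q_i, giving q_i = 73/2.
Price P = 195 - 219/2 = 171/2.
Zephyr's profit: (171/2 - 49)·(73/2) = 1332.2500.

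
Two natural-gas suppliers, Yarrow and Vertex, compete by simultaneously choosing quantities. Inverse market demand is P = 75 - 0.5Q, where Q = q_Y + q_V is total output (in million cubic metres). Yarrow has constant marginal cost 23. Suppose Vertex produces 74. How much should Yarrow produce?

15

With the rival's output fixed at 74, Yarrow's profit is π_Y = (75 - (1/2)·74 - (1/2)q_Y)q_Y - (23q_Y) = (38 - (1/2)q_Y)q_Y - (23q_Y).
∂π_Y/∂q_Y = 15 - q_Y = 0, so q_Y = 15.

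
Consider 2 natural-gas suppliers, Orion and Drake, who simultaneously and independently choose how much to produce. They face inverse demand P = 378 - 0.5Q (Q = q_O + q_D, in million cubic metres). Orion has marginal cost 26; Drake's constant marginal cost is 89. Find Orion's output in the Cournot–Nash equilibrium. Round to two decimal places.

Orion's profit: π_O = (378 - 0.5Q)q_O - (26q_O). Setting ∂π_O/∂q_O = 0: 352 - q_O - (1/2)(q_D) = 0.
Drake's profit: π_D = (378 - 0.5Q)q_D - (89q_D). Setting ∂π_D/∂q_D = 0: 289 - q_D - (1/2)(q_O) = 0.
So q_O = (352 - (1/2)q_D) and q_D = (289 - (1/2)q_O).
Substituting one into the other gives q_O = 830/3 and q_D = 452/3.

276.67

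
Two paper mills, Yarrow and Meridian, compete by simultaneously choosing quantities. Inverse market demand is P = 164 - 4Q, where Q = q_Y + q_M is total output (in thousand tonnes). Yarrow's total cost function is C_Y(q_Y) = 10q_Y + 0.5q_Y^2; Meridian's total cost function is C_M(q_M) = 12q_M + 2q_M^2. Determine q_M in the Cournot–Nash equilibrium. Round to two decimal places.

8.17

Yarrow's profit: π_Y = (164 - 4Q)q_Y - (10q_Y + (1/2)q_Y²). Setting ∂π_Y/∂q_Y = 0: 154 - 9q_Y - 4(q_M) = 0.
Meridian's profit: π_M = (164 - 4Q)q_M - (12q_M + 2q_M²). Setting ∂π_M/∂q_M = 0: 152 - 12q_M - 4(q_Y) = 0.
So q_Y = (154 - 4q_M)/9 and q_M = (152 - 4q_Y)/12.
Solving the pair: q_Y = 310/23, q_M = 188/23.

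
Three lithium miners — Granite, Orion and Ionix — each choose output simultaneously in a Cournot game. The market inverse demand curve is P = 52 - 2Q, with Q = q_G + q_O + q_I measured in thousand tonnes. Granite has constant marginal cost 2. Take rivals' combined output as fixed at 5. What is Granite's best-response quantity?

With rivals' combined output fixed at 5, Granite's profit is π_G = (52 - 2·5 - 2q_G)q_G - (2q_G) = (42 - 2q_G)q_G - (2q_G).
∂π_G/∂q_G = 40 - 4q_G = 0, so q_G = 10.

10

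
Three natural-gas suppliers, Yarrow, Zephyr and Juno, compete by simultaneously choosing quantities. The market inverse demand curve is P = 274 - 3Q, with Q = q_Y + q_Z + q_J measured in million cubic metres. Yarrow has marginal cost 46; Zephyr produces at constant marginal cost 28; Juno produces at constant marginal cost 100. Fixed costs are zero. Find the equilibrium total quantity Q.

Yarrow's profit: π_Y = (274 - 3Q)q_Y - (46q_Y). Setting ∂π_Y/∂q_Y = 0: 228 - 6q_Y - 3(q_Z + q_J) = 0.
Zephyr's profit: π_Z = (274 - 3Q)q_Z - (28q_Z). Setting ∂π_Z/∂q_Z = 0: 246 - 6q_Z - 3(q_Y + q_J) = 0.
Juno's profit: π_J = (274 - 3Q)q_J - (100q_J). Setting ∂π_J/∂q_J = 0: 174 - 6q_J - 3(q_Y + q_Z) = 0.
Summing all 3 equations gives 648 − 12Q = 0, hence Q = 54.
Back-substituting: q_Y = (228 − 162)/3 = 22, q_Z = (246 − 162)/3 = 28, q_J = (174 − 162)/3 = 4.
Total output Q = 22 + 28 + 4 = 54.

54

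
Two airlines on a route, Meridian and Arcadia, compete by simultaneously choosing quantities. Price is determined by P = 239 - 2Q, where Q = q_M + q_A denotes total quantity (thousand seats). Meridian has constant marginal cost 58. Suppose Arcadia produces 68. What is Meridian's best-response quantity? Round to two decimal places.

11.25

With the rival's output fixed at 68, Meridian's profit is π_M = (239 - 2·68 - 2q_M)q_M - (58q_M) = (103 - 2q_M)q_M - (58q_M).
∂π_M/∂q_M = 45 - 4q_M = 0, so q_M = 45/4.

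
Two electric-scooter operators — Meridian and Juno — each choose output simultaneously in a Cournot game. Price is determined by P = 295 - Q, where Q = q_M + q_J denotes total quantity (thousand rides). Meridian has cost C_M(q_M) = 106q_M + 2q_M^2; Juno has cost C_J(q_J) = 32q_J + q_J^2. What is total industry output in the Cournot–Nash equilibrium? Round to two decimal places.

81.83

Meridian's profit: π_M = (295 - Q)q_M - (106q_M + 2q_M²). Setting ∂π_M/∂q_M = 0: 189 - 6q_M - (q_J) = 0.
Juno's first-order condition: 263 - 4q_J - (q_M) = 0.
Rearranging gives the reaction functions q_M = (189 - q_J)/6 and q_J = (263 - q_M)/4.
Substituting one into the other gives q_M = 493/23 and q_J = 1389/23.
Total output Q = 493/23 + 1389/23 = 1882/23.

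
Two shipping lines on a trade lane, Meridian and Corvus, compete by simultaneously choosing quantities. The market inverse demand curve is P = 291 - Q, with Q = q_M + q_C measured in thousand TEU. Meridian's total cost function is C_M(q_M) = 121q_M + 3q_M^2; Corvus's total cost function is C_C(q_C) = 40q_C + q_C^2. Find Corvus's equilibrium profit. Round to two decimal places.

7030.68

Meridian's profit: π_M = (291 - Q)q_M - (121q_M + 3q_M²). Setting ∂π_M/∂q_M = 0: 170 - 8q_M - (q_C) = 0.
Corvus's first-order condition: 251 - 4q_C - (q_M) = 0.
Rearranging gives the reaction functions q_M = (170 - q_C)/8 and q_C = (251 - q_M)/4.
Solving the pair: q_M = 429/31, q_C = 1838/31.
Price P = 291 - 73.1290 = 217.8710.
Corvus's profit: 217.8710·(1838/31) - 40·(1838/31) - (1838/31)² = 7030.6847.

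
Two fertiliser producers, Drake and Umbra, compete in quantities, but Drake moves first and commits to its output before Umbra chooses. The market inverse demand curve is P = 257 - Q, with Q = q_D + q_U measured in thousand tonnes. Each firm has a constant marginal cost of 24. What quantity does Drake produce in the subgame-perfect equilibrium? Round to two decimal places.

The follower Umbra best-responds to any q_D: π_U = (257 - Q)q_U - 24q_U.
Follower FOC: 233 - q_D - 2q_U = 0, so q_U(q_D) = (233 - q_D)/2.
The leader anticipates this reaction. Substituting into P = 257 - Q gives P = 281/2 - (1/2)q_D, so π_D = (281/2 - (1/2)q_D)q_D - 24q_D.
Maximising: ∂π_D/∂q_D = 233/2 - q_D = 0, giving q_D = 233/2.
Then q_U = (233 - 233/2)/2 = 233/4.

116.50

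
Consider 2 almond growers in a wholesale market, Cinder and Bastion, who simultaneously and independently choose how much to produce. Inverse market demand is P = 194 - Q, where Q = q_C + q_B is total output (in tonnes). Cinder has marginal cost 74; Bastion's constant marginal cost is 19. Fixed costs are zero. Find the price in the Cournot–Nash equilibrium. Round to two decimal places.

Cinder's profit: π_C = (194 - Q)q_C - (74q_C). Setting ∂π_C/∂q_C = 0: 120 - 2q_C - (q_B) = 0.
Bastion's first-order condition: 175 - 2q_B - (q_C) = 0.
Best responses: q_C = (120 - q_B)/2, q_B = (175 - q_C)/2.
Solving the pair: q_C = 65/3, q_B = 230/3.
Total output Q = 295/3, so price P = 194 - 295/3 = 287/3.

95.67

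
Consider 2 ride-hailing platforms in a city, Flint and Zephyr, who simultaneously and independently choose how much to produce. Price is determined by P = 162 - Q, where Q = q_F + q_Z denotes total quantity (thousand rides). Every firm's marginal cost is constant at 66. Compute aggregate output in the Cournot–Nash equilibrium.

64

A representative firm's profit is π_i = q_i(162 - Q) - 66q_i.
First-order condition (treating rivals' output as given): 96 - 2q_i - q_j = 0.
By symmetry each firm produces the same amount; substituting q_j = q_i yields q_i = 96/3 = 32.
Total output Q = 32 + 32 = 64.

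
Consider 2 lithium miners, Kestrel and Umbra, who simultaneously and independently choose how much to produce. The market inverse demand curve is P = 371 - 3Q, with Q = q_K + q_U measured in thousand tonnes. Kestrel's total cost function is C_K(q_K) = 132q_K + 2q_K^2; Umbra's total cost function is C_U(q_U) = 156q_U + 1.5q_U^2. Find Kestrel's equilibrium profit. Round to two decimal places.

Kestrel's profit: π_K = (371 - 3Q)q_K - (132q_K + 2q_K²). Setting ∂π_K/∂q_K = 0: 239 - 10q_K - 3(q_U) = 0.
Umbra's profit: π_U = (371 - 3Q)q_U - (156q_U + (3/2)q_U²). Setting ∂π_U/∂q_U = 0: 215 - 9q_U - 3(q_K) = 0.
Best responses: q_K = (239 - 3q_U)/10, q_U = (215 - 3q_K)/9.
Solving the pair: q_K = 502/27, q_U = 1433/81.
Price P = 371 - 3·36.2840 = 262.1481.
Kestrel's profit: 262.1481·(502/27) - 132·(502/27) - 2(502/27)² = 1728.4225.

1728.42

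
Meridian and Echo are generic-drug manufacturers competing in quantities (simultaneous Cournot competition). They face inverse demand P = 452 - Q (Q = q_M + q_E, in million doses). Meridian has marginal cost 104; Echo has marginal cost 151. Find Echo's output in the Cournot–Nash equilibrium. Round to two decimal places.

84.67

Meridian's profit: π_M = (452 - Q)q_M - (104q_M). Setting ∂π_M/∂q_M = 0: 348 - 2q_M - (q_E) = 0.
Echo's first-order condition: 301 - 2q_E - (q_M) = 0.
So q_M = (348 - q_E)/2 and q_E = (301 - q_M)/2.
Substituting one into the other gives q_M = 395/3 and q_E = 254/3.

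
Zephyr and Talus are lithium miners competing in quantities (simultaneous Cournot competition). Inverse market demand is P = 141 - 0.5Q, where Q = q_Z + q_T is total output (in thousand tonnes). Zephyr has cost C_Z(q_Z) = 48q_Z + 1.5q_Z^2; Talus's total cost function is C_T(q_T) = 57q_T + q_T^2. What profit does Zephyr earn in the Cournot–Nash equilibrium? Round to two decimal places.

813.67

Zephyr's profit: π_Z = (141 - 0.5Q)q_Z - (48q_Z + (3/2)q_Z²). Setting ∂π_Z/∂q_Z = 0: 93 - 4q_Z - (1/2)(q_T) = 0.
Talus's first-order condition: 84 - 3q_T - (1/2)(q_Z) = 0.
Best responses: q_Z = (93 - (1/2)q_T)/4, q_T = (84 - (1/2)q_Z)/3.
Substituting one into the other gives q_Z = 948/47 and q_T = 1158/47.
Price P = 141 - (1/2)·44.8085 = 118.5957.
Zephyr's profit: 118.5957·(948/47) - 48·(948/47) - (3/2)(948/47)² = 813.6750.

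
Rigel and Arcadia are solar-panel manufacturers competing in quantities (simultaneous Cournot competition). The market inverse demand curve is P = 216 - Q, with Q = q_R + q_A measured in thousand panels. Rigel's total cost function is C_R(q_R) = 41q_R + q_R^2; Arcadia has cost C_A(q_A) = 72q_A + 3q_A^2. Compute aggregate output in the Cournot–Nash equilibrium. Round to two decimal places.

Rigel's profit: π_R = (216 - Q)q_R - (41q_R + q_R²). Setting ∂π_R/∂q_R = 0: 175 - 4q_R - (q_A) = 0.
Arcadia's first-order condition: 144 - 8q_A - (q_R) = 0.
So q_R = (175 - q_A)/4 and q_A = (144 - q_R)/8.
Substituting one into the other gives q_R = 1256/31 and q_A = 401/31.
Total output Q = 1256/31 + 401/31 = 1657/31.

53.45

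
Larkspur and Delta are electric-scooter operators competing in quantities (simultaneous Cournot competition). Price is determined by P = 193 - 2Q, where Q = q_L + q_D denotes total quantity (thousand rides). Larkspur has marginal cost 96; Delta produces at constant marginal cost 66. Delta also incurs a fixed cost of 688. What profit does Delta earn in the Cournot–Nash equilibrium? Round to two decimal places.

Larkspur's profit: π_L = (193 - 2Q)q_L - (96q_L). Setting ∂π_L/∂q_L = 0: 97 - 4q_L - 2(q_D) = 0.
Delta's first-order condition: 127 - 4q_D - 2(q_L) = 0.
Best responses: q_L = (97 - 2q_D)/4, q_D = (127 - 2q_L)/4.
Solving the pair: q_L = 67/6, q_D = 157/6.
Price P = 193 - 2·(112/3) = 355/3.
Delta's profit: (355/3 - 66)·(157/6) - 688 = 681.3889.

681.39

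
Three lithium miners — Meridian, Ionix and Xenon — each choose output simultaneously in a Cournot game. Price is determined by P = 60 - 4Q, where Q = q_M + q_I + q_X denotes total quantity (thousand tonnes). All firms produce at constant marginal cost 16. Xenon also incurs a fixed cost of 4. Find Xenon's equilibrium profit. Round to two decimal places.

26.25

A representative firm's profit is π_i = q_i(60 - 4Q) - 16q_i.
Setting ∂π_i/∂q_i = 0 with rivals' quantities fixed: 44 - 8q_i - 4·Σ_{j≠i} q_j = 0.
By symmetry each firm produces the same amount; substituting Σ_{j≠i} q_j = 2q_i yields q_i = 44/16 = 11/4.
Price P = 60 - 4·(33/4) = 27.
Xenon's profit: (27 - 16)·(11/4) - 4 = 105/4.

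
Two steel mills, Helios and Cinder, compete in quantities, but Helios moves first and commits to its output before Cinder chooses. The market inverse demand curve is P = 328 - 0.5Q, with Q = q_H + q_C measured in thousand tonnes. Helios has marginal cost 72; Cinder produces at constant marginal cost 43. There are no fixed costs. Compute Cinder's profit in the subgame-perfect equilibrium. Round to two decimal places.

The follower Cinder best-responds to any q_H: π_C = (328 - 0.5Q)q_C - 43q_C.
∂π_C/∂q_C = 285 - (1/2)q_H - q_C = 0 gives the reaction function q_C = (285 - (1/2)q_H).
The leader anticipates this reaction. Substituting into P = 328 - 0.5Q gives P = 371/2 - (1/4)q_H, so π_H = (371/2 - (1/4)q_H)q_H - 72q_H.
Maximising: ∂π_H/∂q_H = 227/2 - (1/2)q_H = 0, giving q_H = 227.
Then q_C = (285 - (1/2)·227) = 343/2.
Price P = 328 - (1/2)·(797/2) = 515/4.
Cinder's profit: (515/4 - 43)·(343/2) = 14706.1250.

14706.13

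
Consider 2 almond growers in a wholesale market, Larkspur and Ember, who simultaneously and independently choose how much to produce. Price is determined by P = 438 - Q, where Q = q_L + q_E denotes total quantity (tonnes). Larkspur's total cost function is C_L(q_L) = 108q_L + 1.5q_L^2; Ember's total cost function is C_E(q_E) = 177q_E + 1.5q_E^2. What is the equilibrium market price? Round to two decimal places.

339.50

Larkspur's profit: π_L = (438 - Q)q_L - (108q_L + (3/2)q_L²). Setting ∂π_L/∂q_L = 0: 330 - 5q_L - (q_E) = 0.
Ember's first-order condition: 261 - 5q_E - (q_L) = 0.
Rearranging gives the reaction functions q_L = (330 - q_E)/5 and q_E = (261 - q_L)/5.
Substituting one into the other gives q_L = 463/8 and q_E = 325/8.
Total output Q = 197/2, so price P = 438 - 197/2 = 679/2.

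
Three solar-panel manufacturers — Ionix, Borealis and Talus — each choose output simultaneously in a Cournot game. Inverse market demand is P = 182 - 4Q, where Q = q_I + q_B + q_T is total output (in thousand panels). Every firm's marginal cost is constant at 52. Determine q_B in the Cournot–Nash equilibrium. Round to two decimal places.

8.13

A representative firm's profit is π_i = q_i(182 - 4Q) - 52q_i.
Setting ∂π_i/∂q_i = 0 with rivals' quantities fixed: 130 - 8q_i - 4·Σ_{j≠i} q_j = 0.
By symmetry each firm produces the same amount; substituting Σ_{j≠i} q_j = 2q_i yields q_i = 130/16 = 65/8.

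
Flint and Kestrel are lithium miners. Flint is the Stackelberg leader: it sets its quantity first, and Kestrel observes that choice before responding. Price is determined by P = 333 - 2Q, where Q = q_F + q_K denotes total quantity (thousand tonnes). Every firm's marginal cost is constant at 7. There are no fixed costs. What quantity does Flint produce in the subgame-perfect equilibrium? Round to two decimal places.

81.50

Solve by backward induction. Given q_F, the follower Kestrel maximises π_K = (333 - 2q_F - 2q_K)q_K - 7q_K.
Setting the follower's marginal profit to zero, 326 - 2q_F - 4q_K = 0, i.e. q_K = (326 - 2q_F)/4.
The leader anticipates this reaction. Substituting into P = 333 - 2Q gives P = 170 - q_F, so π_F = (170 - q_F)q_F - 7q_F.
Leader FOC: 163 - 2q_F = 0, so q_F = 163/2.
Then q_K = (326 - 2·(163/2))/4 = 163/4.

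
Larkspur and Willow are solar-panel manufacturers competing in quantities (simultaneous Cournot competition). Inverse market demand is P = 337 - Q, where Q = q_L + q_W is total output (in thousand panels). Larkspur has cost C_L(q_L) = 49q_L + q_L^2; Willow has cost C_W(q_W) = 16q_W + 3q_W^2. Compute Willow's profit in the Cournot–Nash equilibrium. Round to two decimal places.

Larkspur's profit: π_L = (337 - Q)q_L - (49q_L + q_L²). Setting ∂π_L/∂q_L = 0: 288 - 4q_L - (q_W) = 0.
Willow's first-order condition: 321 - 8q_W - (q_L) = 0.
Rearranging gives the reaction functions q_L = (288 - q_W)/4 and q_W = (321 - q_L)/8.
Substituting one into the other gives q_L = 1983/31 and q_W = 996/31.
Price P = 337 - 96.0968 = 240.9032.
Willow's profit: 240.9032·(996/31) - 16·(996/31) - 3(996/31)² = 4129.0989.

4129.10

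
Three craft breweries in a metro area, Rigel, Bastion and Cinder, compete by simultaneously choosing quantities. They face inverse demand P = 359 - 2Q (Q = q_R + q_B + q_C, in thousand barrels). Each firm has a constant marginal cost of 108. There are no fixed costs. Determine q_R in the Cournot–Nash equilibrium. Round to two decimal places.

Each firm earns π_i = (359 - 2Q)q_i - 108q_i.
First-order condition (treating rivals' output as given): 251 - 4q_i - 2·Σ_{j≠i} q_j = 0.
By symmetry each firm produces the same amount; substituting Σ_{j≠i} q_j = 2q_i yields q_i = 251/8.

31.38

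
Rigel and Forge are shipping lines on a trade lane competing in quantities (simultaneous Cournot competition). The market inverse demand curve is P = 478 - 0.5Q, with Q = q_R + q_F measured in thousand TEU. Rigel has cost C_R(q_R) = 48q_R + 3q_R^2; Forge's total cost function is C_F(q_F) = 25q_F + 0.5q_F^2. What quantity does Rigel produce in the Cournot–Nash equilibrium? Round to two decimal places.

Rigel's profit: π_R = (478 - 0.5Q)q_R - (48q_R + 3q_R²). Setting ∂π_R/∂q_R = 0: 430 - 7q_R - (1/2)(q_F) = 0.
Forge's first-order condition: 453 - 2q_F - (1/2)(q_R) = 0.
Best responses: q_R = (430 - (1/2)q_F)/7, q_F = (453 - (1/2)q_R)/2.
Substituting one into the other gives q_R = 46.0727 and q_F = 214.9818.

46.07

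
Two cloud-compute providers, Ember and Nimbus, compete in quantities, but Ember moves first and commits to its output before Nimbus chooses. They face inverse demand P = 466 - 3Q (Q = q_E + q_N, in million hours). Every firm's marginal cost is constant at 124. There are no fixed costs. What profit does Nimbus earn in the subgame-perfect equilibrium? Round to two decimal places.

Solve by backward induction. Given q_E, the follower Nimbus maximises π_N = (466 - 3q_E - 3q_N)q_N - 124q_N.
∂π_N/∂q_N = 342 - 3q_E - 6q_N = 0 gives the reaction function q_N = (342 - 3q_E)/6.
The leader anticipates this reaction. Substituting into P = 466 - 3Q gives P = 295 - (3/2)q_E, so π_E = (295 - (3/2)q_E)q_E - 124q_E.
The leader's first-order condition 171 - 3q_E = 0 yields q_E = 57.
Then q_N = (342 - 3·57)/6 = 57/2.
Price P = 466 - 3·(171/2) = 419/2.
Nimbus's profit: (419/2 - 124)·(57/2) = 2436.7500.

2436.75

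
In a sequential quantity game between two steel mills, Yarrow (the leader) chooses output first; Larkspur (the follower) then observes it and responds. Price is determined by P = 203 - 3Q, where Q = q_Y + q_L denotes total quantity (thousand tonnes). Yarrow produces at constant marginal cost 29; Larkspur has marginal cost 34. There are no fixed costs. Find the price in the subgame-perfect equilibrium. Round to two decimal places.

Solve by backward induction. Given q_Y, the follower Larkspur maximises π_L = (203 - 3q_Y - 3q_L)q_L - 34q_L.
Follower FOC: 169 - 3q_Y - 6q_L = 0, so q_L(q_Y) = (169 - 3q_Y)/6.
The leader anticipates this reaction. Substituting into P = 203 - 3Q gives P = 237/2 - (3/2)q_Y, so π_Y = (237/2 - (3/2)q_Y)q_Y - 29q_Y.
Maximising: ∂π_Y/∂q_Y = 179/2 - 3q_Y = 0, giving q_Y = 179/6.
Then q_L = (169 - 3·(179/6))/6 = 53/4.
Total output Q = 517/12, so price P = 203 - 3·(517/12) = 295/4.

73.75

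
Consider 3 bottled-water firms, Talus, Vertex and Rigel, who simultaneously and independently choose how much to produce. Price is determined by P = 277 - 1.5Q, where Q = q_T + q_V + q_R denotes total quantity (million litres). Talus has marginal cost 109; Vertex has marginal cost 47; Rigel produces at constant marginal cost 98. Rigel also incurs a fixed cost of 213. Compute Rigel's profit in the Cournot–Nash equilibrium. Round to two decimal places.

Talus's profit: π_T = (277 - 1.5Q)q_T - (109q_T). Setting ∂π_T/∂q_T = 0: 168 - 3q_T - (3/2)(q_V + q_R) = 0.
Vertex's first-order condition: 230 - 3q_V - (3/2)(q_T + q_R) = 0.
Rigel's profit: π_R = (277 - 1.5Q)q_R - (98q_R). Setting ∂π_R/∂q_R = 0: 179 - 3q_R - (3/2)(q_T + q_V) = 0.
Summing all 3 equations gives 577 − 6Q = 0, hence Q = 577/6.
Back-substituting: q_T = (168 − 577/4)/(3/2) = 95/6, q_V = (230 − 577/4)/(3/2) = 343/6, q_R = (179 − 577/4)/(3/2) = 139/6.
Price P = 277 - (3/2)·(577/6) = 531/4.
Rigel's profit: (531/4 - 98)·(139/6) - 213 = 592.0417.

592.04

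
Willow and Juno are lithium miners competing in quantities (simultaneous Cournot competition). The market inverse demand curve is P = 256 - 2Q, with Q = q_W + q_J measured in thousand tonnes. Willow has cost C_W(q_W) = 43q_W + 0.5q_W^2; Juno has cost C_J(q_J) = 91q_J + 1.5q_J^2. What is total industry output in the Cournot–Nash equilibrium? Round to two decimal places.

50.32

Willow's profit: π_W = (256 - 2Q)q_W - (43q_W + (1/2)q_W²). Setting ∂π_W/∂q_W = 0: 213 - 5q_W - 2(q_J) = 0.
Juno's first-order condition: 165 - 7q_J - 2(q_W) = 0.
Best responses: q_W = (213 - 2q_J)/5, q_J = (165 - 2q_W)/7.
Substituting one into the other gives q_W = 1161/31 and q_J = 399/31.
Total output Q = 1161/31 + 399/31 = 1560/31.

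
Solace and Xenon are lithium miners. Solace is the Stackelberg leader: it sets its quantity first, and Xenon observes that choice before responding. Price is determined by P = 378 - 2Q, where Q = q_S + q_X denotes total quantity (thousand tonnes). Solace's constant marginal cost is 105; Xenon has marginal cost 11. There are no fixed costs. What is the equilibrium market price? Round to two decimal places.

149.75

Solve by backward induction. Given q_S, the follower Xenon maximises π_X = (378 - 2q_S - 2q_X)q_X - 11q_X.
Follower FOC: 367 - 2q_S - 4q_X = 0, so q_X(q_S) = (367 - 2q_S)/4.
Solace substitutes q_X(q_S) into its own profit: π_S = q_S(378 - 2q_S - (367 - 2q_S)/2) - 105q_S = (389/2 - q_S)q_S - 105q_S.
The leader's first-order condition 179/2 - 2q_S = 0 yields q_S = 179/4.
Then q_X = (367 - 2·(179/4))/4 = 555/8.
Total output Q = 913/8, so price P = 378 - 2·(913/8) = 599/4.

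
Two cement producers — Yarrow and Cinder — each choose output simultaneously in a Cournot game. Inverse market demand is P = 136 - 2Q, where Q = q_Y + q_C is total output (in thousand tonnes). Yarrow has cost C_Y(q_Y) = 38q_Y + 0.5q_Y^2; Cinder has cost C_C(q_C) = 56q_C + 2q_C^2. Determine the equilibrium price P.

Yarrow's profit: π_Y = (136 - 2Q)q_Y - (38q_Y + (1/2)q_Y²). Setting ∂π_Y/∂q_Y = 0: 98 - 5q_Y - 2(q_C) = 0.
Cinder's first-order condition: 80 - 8q_C - 2(q_Y) = 0.
So q_Y = (98 - 2q_C)/5 and q_C = (80 - 2q_Y)/8.
Solving the pair: q_Y = 52/3, q_C = 17/3.
Total output Q = 23, so price P = 136 - 2·23 = 90.

90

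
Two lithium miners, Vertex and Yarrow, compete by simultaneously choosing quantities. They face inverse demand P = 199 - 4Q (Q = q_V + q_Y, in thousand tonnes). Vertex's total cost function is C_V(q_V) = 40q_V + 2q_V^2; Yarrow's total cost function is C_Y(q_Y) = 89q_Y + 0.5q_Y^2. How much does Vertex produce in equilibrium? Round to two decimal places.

10.77

Vertex's profit: π_V = (199 - 4Q)q_V - (40q_V + 2q_V²). Setting ∂π_V/∂q_V = 0: 159 - 12q_V - 4(q_Y) = 0.
Yarrow's first-order condition: 110 - 9q_Y - 4(q_V) = 0.
Best responses: q_V = (159 - 4q_Y)/12, q_Y = (110 - 4q_V)/9.
Substituting one into the other gives q_V = 991/92 and q_Y = 171/23.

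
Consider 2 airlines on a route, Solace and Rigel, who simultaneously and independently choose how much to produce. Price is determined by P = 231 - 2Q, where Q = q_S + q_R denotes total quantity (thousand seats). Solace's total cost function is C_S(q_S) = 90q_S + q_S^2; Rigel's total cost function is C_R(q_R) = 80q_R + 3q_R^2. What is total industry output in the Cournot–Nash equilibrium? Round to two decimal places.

30.93

Solace's profit: π_S = (231 - 2Q)q_S - (90q_S + q_S²). Setting ∂π_S/∂q_S = 0: 141 - 6q_S - 2(q_R) = 0.
Rigel's profit: π_R = (231 - 2Q)q_R - (80q_R + 3q_R²). Setting ∂π_R/∂q_R = 0: 151 - 10q_R - 2(q_S) = 0.
Rearranging gives the reaction functions q_S = (141 - 2q_R)/6 and q_R = (151 - 2q_S)/10.
Substituting one into the other gives q_S = 277/14 and q_R = 78/7.
Total output Q = 277/14 + 78/7 = 433/14.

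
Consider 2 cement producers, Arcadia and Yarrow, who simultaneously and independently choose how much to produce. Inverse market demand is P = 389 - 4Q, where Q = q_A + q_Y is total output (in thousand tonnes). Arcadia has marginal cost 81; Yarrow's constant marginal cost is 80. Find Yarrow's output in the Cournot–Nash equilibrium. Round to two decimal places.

25.83

Arcadia's profit: π_A = (389 - 4Q)q_A - (81q_A). Setting ∂π_A/∂q_A = 0: 308 - 8q_A - 4(q_Y) = 0.
Yarrow's profit: π_Y = (389 - 4Q)q_Y - (80q_Y). Setting ∂π_Y/∂q_Y = 0: 309 - 8q_Y - 4(q_A) = 0.
So q_A = (308 - 4q_Y)/8 and q_Y = (309 - 4q_A)/8.
Solving the pair: q_A = 307/12, q_Y = 155/6.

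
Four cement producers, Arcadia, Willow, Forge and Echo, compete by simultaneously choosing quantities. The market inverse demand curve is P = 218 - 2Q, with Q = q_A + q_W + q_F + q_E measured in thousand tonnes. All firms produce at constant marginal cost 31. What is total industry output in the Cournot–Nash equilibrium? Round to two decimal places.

A representative firm's profit is π_i = q_i(218 - 2Q) - 31q_i.
Setting ∂π_i/∂q_i = 0 with rivals' quantities fixed: 187 - 4q_i - 2·Σ_{j≠i} q_j = 0.
By symmetry each firm produces the same amount; substituting Σ_{j≠i} q_j = 3q_i yields q_i = 187/10.
Total output Q = 187/10 + 187/10 + 187/10 + 187/10 = 374/5.

74.80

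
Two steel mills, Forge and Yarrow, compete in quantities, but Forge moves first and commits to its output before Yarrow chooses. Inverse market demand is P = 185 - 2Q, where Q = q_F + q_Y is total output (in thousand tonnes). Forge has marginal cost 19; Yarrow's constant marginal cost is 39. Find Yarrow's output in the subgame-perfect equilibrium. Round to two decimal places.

The follower Yarrow best-responds to any q_F: π_Y = (185 - 2Q)q_Y - 39q_Y.
Setting the follower's marginal profit to zero, 146 - 2q_F - 4q_Y = 0, i.e. q_Y = (146 - 2q_F)/4.
The leader anticipates this reaction. Substituting into P = 185 - 2Q gives P = 112 - q_F, so π_F = (112 - q_F)q_F - 19q_F.
The leader's first-order condition 93 - 2q_F = 0 yields q_F = 93/2.
Then q_Y = (146 - 2·(93/2))/4 = 53/4.

13.25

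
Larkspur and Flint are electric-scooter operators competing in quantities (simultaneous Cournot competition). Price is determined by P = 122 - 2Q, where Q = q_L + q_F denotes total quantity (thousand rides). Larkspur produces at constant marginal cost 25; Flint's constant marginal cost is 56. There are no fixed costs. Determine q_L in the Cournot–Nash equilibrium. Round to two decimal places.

Larkspur's profit: π_L = (122 - 2Q)q_L - (25q_L). Setting ∂π_L/∂q_L = 0: 97 - 4q_L - 2(q_F) = 0.
Flint's profit: π_F = (122 - 2Q)q_F - (56q_F). Setting ∂π_F/∂q_F = 0: 66 - 4q_F - 2(q_L) = 0.
So q_L = (97 - 2q_F)/4 and q_F = (66 - 2q_L)/4.
Solving the pair: q_L = 64/3, q_F = 35/6.

21.33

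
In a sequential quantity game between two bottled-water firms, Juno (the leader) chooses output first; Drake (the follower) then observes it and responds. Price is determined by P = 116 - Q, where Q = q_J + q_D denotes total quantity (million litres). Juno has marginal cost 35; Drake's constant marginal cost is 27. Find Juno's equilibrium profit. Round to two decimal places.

The follower Drake best-responds to any q_J: π_D = (116 - Q)q_D - 27q_D.
Setting the follower's marginal profit to zero, 89 - q_J - 2q_D = 0, i.e. q_D = (89 - q_J)/2.
The leader anticipates this reaction. Substituting into P = 116 - Q gives P = 143/2 - (1/2)q_J, so π_J = (143/2 - (1/2)q_J)q_J - 35q_J.
Leader FOC: 73/2 - q_J = 0, so q_J = 73/2.
Then q_D = (89 - 73/2)/2 = 105/4.
Price P = 116 - 251/4 = 213/4.
Juno's profit: (213/4 - 35)·(73/2) = 666.1250.

666.13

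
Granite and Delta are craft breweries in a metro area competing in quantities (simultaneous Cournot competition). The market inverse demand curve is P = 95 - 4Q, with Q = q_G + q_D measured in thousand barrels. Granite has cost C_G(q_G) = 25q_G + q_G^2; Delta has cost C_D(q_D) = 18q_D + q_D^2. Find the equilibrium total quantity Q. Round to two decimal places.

10.50

Granite's profit: π_G = (95 - 4Q)q_G - (25q_G + q_G²). Setting ∂π_G/∂q_G = 0: 70 - 10q_G - 4(q_D) = 0.
Delta's first-order condition: 77 - 10q_D - 4(q_G) = 0.
So q_G = (70 - 4q_D)/10 and q_D = (77 - 4q_G)/10.
Substituting one into the other gives q_G = 14/3 and q_D = 35/6.
Total output Q = 14/3 + 35/6 = 21/2.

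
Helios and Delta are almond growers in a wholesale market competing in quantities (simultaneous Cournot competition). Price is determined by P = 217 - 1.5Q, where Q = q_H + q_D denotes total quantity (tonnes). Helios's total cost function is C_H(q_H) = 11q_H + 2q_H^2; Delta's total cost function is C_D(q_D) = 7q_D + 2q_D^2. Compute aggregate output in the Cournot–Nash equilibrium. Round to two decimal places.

48.94

Helios's profit: π_H = (217 - 1.5Q)q_H - (11q_H + 2q_H²). Setting ∂π_H/∂q_H = 0: 206 - 7q_H - (3/2)(q_D) = 0.
Delta's first-order condition: 210 - 7q_D - (3/2)(q_H) = 0.
Best responses: q_H = (206 - (3/2)q_D)/7, q_D = (210 - (3/2)q_H)/7.
Solving the pair: q_H = 24.1070, q_D = 24.8342.
Total output Q = 24.1070 + 24.8342 = 832/17.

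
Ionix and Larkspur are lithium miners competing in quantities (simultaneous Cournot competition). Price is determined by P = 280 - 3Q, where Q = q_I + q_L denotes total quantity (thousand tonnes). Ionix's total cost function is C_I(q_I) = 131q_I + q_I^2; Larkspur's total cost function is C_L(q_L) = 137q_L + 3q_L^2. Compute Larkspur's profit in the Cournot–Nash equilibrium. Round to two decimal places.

Ionix's profit: π_I = (280 - 3Q)q_I - (131q_I + q_I²). Setting ∂π_I/∂q_I = 0: 149 - 8q_I - 3(q_L) = 0.
Larkspur's first-order condition: 143 - 12q_L - 3(q_I) = 0.
Best responses: q_I = (149 - 3q_L)/8, q_L = (143 - 3q_I)/12.
Solving the pair: q_I = 453/29, q_L = 697/87.
Price P = 280 - 3·23.6322 = 209.1034.
Larkspur's profit: 209.1034·(697/87) - 137·(697/87) - 3(697/87)² = 385.1042.

385.10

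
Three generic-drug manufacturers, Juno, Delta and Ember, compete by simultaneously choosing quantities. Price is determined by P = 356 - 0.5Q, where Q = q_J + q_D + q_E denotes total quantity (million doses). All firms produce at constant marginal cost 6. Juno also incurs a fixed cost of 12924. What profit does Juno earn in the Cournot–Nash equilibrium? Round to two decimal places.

2388.50

Each firm earns π_i = (356 - 0.5Q)q_i - 6q_i.
First-order condition (treating rivals' output as given): 350 - q_i - (1/2)·Σ_{j≠i} q_j = 0.
By symmetry each firm produces the same amount; substituting Σ_{j≠i} q_j = 2q_i yields q_i = 350/2 = 175.
Price P = 356 - (1/2)·525 = 187/2.
Juno's profit: (187/2 - 6)·175 - 12924 = 2388.5000.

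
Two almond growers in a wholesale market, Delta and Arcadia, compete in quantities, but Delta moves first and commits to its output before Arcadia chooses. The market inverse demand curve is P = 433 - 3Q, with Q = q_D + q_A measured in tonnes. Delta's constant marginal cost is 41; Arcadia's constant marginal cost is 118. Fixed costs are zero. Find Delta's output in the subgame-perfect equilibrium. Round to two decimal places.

78.17

Solve by backward induction. Given q_D, the follower Arcadia maximises π_A = (433 - 3q_D - 3q_A)q_A - 118q_A.
∂π_A/∂q_A = 315 - 3q_D - 6q_A = 0 gives the reaction function q_A = (315 - 3q_D)/6.
The leader anticipates this reaction. Substituting into P = 433 - 3Q gives P = 551/2 - (3/2)q_D, so π_D = (551/2 - (3/2)q_D)q_D - 41q_D.
Leader FOC: 469/2 - 3q_D = 0, so q_D = 469/6.
Then q_A = (315 - 3·(469/6))/6 = 161/12.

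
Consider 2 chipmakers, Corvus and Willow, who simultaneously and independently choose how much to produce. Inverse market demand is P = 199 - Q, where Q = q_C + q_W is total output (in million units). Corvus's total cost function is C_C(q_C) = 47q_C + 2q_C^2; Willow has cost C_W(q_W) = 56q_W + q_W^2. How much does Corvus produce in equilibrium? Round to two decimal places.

Corvus's profit: π_C = (199 - Q)q_C - (47q_C + 2q_C²). Setting ∂π_C/∂q_C = 0: 152 - 6q_C - (q_W) = 0.
Willow's first-order condition: 143 - 4q_W - (q_C) = 0.
Rearranging gives the reaction functions q_C = (152 - q_W)/6 and q_W = (143 - q_C)/4.
Substituting one into the other gives q_C = 465/23 and q_W = 706/23.

20.22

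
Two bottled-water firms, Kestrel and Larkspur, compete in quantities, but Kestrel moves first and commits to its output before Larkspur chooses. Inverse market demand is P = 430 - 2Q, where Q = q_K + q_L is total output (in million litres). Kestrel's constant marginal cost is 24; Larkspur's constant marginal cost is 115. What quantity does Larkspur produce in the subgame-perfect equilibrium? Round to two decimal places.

Solve by backward induction. Given q_K, the follower Larkspur maximises π_L = (430 - 2q_K - 2q_L)q_L - 115q_L.
Setting the follower's marginal profit to zero, 315 - 2q_K - 4q_L = 0, i.e. q_L = (315 - 2q_K)/4.
Kestrel substitutes q_L(q_K) into its own profit: π_K = q_K(430 - 2q_K - (315 - 2q_K)/2) - 24q_K = (545/2 - q_K)q_K - 24q_K.
Maximising: ∂π_K/∂q_K = 497/2 - 2q_K = 0, giving q_K = 497/4.
Then q_L = (315 - 2·(497/4))/4 = 133/8.

16.63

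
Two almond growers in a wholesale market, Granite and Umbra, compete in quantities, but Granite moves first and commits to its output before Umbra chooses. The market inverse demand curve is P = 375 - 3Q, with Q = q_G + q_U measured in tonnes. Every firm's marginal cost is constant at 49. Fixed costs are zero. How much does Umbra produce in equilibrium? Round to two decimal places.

Solve by backward induction. Given q_G, the follower Umbra maximises π_U = (375 - 3q_G - 3q_U)q_U - 49q_U.
∂π_U/∂q_U = 326 - 3q_G - 6q_U = 0 gives the reaction function q_U = (326 - 3q_G)/6.
The leader anticipates this reaction. Substituting into P = 375 - 3Q gives P = 212 - (3/2)q_G, so π_G = (212 - (3/2)q_G)q_G - 49q_G.
The leader's first-order condition 163 - 3q_G = 0 yields q_G = 163/3.
Then q_U = (326 - 3·(163/3))/6 = 163/6.

27.17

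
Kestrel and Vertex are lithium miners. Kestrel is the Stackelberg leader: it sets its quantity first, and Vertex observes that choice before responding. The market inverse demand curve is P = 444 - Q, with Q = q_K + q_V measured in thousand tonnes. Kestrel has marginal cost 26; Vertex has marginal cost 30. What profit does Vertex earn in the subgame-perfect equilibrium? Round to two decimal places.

The follower Vertex best-responds to any q_K: π_V = (444 - Q)q_V - 30q_V.
∂π_V/∂q_V = 414 - q_K - 2q_V = 0 gives the reaction function q_V = (414 - q_K)/2.
The leader anticipates this reaction. Substituting into P = 444 - Q gives P = 237 - (1/2)q_K, so π_K = (237 - (1/2)q_K)q_K - 26q_K.
Maximising: ∂π_K/∂q_K = 211 - q_K = 0, giving q_K = 211.
Then q_V = (414 - 211)/2 = 203/2.
Price P = 444 - 625/2 = 263/2.
Vertex's profit: (263/2 - 30)·(203/2) = 10302.2500.

10302.25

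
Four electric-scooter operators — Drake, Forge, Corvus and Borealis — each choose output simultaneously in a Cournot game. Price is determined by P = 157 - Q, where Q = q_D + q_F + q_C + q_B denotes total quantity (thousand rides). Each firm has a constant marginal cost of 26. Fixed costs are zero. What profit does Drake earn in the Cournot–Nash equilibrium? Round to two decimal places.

Each firm earns π_i = (157 - Q)q_i - 26q_i.
Setting ∂π_i/∂q_i = 0 with rivals' quantities fixed: 131 - 2q_i - Σ_{j≠i} q_j = 0.
With identical firms every q_j equals q_i, so Σ_{j≠i} q_j = 3q_i and 131 = 5q_i, giving q_i = 131/5.
Price P = 157 - 524/5 = 261/5.
Drake's profit: (261/5 - 26)·(131/5) = 686.4400.

686.44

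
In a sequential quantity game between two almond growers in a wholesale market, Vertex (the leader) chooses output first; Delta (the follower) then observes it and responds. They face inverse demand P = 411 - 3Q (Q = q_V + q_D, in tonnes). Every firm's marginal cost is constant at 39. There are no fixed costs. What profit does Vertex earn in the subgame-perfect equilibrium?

Solve by backward induction. Given q_V, the follower Delta maximises π_D = (411 - 3q_V - 3q_D)q_D - 39q_D.
Follower FOC: 372 - 3q_V - 6q_D = 0, so q_D(q_V) = (372 - 3q_V)/6.
The leader anticipates this reaction. Substituting into P = 411 - 3Q gives P = 225 - (3/2)q_V, so π_V = (225 - (3/2)q_V)q_V - 39q_V.
Leader FOC: 186 - 3q_V = 0, so q_V = 62.
Then q_D = (372 - 3·62)/6 = 31.
Price P = 411 - 3·93 = 132.
Vertex's profit: (132 - 39)·62 = 5766.

5766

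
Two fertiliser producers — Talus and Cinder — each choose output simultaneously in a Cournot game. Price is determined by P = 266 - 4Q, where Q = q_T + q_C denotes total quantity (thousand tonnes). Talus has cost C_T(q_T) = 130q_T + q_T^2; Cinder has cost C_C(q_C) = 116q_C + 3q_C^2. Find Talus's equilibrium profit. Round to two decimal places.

552.94

Talus's profit: π_T = (266 - 4Q)q_T - (130q_T + q_T²). Setting ∂π_T/∂q_T = 0: 136 - 10q_T - 4(q_C) = 0.
Cinder's first-order condition: 150 - 14q_C - 4(q_T) = 0.
Best responses: q_T = (136 - 4q_C)/10, q_C = (150 - 4q_T)/14.
Substituting one into the other gives q_T = 326/31 and q_C = 239/31.
Price P = 266 - 4·(565/31) = 193.0968.
Talus's profit: 193.0968·(326/31) - 130·(326/31) - (326/31)² = 552.9448.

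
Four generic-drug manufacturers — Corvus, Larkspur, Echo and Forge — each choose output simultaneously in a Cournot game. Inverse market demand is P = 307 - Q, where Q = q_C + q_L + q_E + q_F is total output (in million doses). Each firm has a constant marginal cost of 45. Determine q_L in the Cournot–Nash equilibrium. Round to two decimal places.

A representative firm's profit is π_i = q_i(307 - Q) - 45q_i.
First-order condition (treating rivals' output as given): 262 - 2q_i - Σ_{j≠i} q_j = 0.
By symmetry each firm produces the same amount; substituting Σ_{j≠i} q_j = 3q_i yields q_i = 262/5.

52.40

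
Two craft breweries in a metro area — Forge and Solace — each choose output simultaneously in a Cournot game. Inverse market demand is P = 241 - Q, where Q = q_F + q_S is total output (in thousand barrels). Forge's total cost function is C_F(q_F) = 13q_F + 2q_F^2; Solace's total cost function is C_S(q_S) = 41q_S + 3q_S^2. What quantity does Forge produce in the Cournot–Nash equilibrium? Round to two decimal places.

Forge's profit: π_F = (241 - Q)q_F - (13q_F + 2q_F²). Setting ∂π_F/∂q_F = 0: 228 - 6q_F - (q_S) = 0.
Solace's profit: π_S = (241 - Q)q_S - (41q_S + 3q_S²). Setting ∂π_S/∂q_S = 0: 200 - 8q_S - (q_F) = 0.
Best responses: q_F = (228 - q_S)/6, q_S = (200 - q_F)/8.
Solving the pair: q_F = 1624/47, q_S = 972/47.

34.55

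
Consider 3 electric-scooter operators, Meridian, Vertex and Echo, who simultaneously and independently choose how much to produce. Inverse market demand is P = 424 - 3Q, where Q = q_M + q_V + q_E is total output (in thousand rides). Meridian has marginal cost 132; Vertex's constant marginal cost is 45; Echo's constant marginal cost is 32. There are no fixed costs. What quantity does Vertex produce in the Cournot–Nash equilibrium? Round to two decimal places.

37.75

Meridian's profit: π_M = (424 - 3Q)q_M - (132q_M). Setting ∂π_M/∂q_M = 0: 292 - 6q_M - 3(q_V + q_E) = 0.
Vertex's profit: π_V = (424 - 3Q)q_V - (45q_V). Setting ∂π_V/∂q_V = 0: 379 - 6q_V - 3(q_M + q_E) = 0.
Echo's first-order condition: 392 - 6q_E - 3(q_M + q_V) = 0.
Summing all 3 equations gives 1063 − 12Q = 0, hence Q = 1063/12.
Back-substituting: q_M = (292 − 1063/4)/3 = 35/4, q_V = (379 − 1063/4)/3 = 151/4, q_E = (392 − 1063/4)/3 = 505/12.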